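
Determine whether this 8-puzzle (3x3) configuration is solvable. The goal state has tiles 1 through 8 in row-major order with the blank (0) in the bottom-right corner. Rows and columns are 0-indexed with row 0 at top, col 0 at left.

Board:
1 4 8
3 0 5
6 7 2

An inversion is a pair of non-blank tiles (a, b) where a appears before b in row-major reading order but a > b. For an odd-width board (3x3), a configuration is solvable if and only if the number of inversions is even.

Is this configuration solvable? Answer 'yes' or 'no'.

Inversions (pairs i<j in row-major order where tile[i] > tile[j] > 0): 11
11 is odd, so the puzzle is not solvable.

Answer: no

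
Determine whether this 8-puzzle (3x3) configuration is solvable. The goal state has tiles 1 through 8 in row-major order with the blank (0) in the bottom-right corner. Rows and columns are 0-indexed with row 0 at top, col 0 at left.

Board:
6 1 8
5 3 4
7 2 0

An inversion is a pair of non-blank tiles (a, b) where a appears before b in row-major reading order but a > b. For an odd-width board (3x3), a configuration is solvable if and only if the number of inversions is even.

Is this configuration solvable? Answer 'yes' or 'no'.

Answer: yes

Derivation:
Inversions (pairs i<j in row-major order where tile[i] > tile[j] > 0): 16
16 is even, so the puzzle is solvable.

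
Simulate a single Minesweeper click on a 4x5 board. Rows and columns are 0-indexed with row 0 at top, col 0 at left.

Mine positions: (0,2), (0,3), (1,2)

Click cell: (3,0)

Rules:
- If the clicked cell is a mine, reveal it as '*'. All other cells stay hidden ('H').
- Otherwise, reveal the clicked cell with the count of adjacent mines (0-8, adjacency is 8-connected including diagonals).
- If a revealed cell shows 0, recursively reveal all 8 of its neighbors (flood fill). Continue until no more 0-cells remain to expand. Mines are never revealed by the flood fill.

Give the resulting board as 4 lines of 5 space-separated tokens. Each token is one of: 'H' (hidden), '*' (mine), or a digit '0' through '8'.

0 2 H H H
0 2 H 3 1
0 1 1 1 0
0 0 0 0 0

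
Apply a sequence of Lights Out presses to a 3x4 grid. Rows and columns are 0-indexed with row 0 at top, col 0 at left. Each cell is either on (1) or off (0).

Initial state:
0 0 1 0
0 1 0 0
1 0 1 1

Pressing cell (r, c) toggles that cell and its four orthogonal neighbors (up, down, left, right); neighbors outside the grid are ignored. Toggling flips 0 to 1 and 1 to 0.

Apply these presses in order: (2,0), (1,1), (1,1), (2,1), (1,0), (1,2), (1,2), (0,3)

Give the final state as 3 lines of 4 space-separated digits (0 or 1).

After press 1 at (2,0):
0 0 1 0
1 1 0 0
0 1 1 1

After press 2 at (1,1):
0 1 1 0
0 0 1 0
0 0 1 1

After press 3 at (1,1):
0 0 1 0
1 1 0 0
0 1 1 1

After press 4 at (2,1):
0 0 1 0
1 0 0 0
1 0 0 1

After press 5 at (1,0):
1 0 1 0
0 1 0 0
0 0 0 1

After press 6 at (1,2):
1 0 0 0
0 0 1 1
0 0 1 1

After press 7 at (1,2):
1 0 1 0
0 1 0 0
0 0 0 1

After press 8 at (0,3):
1 0 0 1
0 1 0 1
0 0 0 1

Answer: 1 0 0 1
0 1 0 1
0 0 0 1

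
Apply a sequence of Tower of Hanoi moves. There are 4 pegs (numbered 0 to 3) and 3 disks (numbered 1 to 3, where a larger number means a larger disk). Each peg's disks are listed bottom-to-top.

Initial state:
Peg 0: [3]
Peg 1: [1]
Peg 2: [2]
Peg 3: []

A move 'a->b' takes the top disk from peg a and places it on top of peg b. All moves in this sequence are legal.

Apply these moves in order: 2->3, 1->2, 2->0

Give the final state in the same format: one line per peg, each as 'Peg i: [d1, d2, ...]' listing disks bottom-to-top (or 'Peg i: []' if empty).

Answer: Peg 0: [3, 1]
Peg 1: []
Peg 2: []
Peg 3: [2]

Derivation:
After move 1 (2->3):
Peg 0: [3]
Peg 1: [1]
Peg 2: []
Peg 3: [2]

After move 2 (1->2):
Peg 0: [3]
Peg 1: []
Peg 2: [1]
Peg 3: [2]

After move 3 (2->0):
Peg 0: [3, 1]
Peg 1: []
Peg 2: []
Peg 3: [2]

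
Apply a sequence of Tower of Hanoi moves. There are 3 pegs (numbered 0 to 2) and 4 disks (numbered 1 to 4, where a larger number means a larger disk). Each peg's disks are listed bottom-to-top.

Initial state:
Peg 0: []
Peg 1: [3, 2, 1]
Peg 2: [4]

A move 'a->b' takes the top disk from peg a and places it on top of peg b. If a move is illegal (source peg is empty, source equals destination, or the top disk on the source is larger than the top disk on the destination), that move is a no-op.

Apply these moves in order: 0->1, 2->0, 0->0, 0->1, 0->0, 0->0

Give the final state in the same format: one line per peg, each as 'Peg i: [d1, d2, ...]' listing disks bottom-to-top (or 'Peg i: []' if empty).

Answer: Peg 0: [4]
Peg 1: [3, 2, 1]
Peg 2: []

Derivation:
After move 1 (0->1):
Peg 0: []
Peg 1: [3, 2, 1]
Peg 2: [4]

After move 2 (2->0):
Peg 0: [4]
Peg 1: [3, 2, 1]
Peg 2: []

After move 3 (0->0):
Peg 0: [4]
Peg 1: [3, 2, 1]
Peg 2: []

After move 4 (0->1):
Peg 0: [4]
Peg 1: [3, 2, 1]
Peg 2: []

After move 5 (0->0):
Peg 0: [4]
Peg 1: [3, 2, 1]
Peg 2: []

After move 6 (0->0):
Peg 0: [4]
Peg 1: [3, 2, 1]
Peg 2: []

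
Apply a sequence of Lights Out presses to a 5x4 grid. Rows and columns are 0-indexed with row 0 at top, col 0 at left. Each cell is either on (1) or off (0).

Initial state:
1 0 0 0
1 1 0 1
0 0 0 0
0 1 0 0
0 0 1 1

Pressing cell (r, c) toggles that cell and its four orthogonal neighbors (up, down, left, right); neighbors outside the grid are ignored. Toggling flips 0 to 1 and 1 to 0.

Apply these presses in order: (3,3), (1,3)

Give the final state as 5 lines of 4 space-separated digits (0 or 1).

Answer: 1 0 0 1
1 1 1 0
0 0 0 0
0 1 1 1
0 0 1 0

Derivation:
After press 1 at (3,3):
1 0 0 0
1 1 0 1
0 0 0 1
0 1 1 1
0 0 1 0

After press 2 at (1,3):
1 0 0 1
1 1 1 0
0 0 0 0
0 1 1 1
0 0 1 0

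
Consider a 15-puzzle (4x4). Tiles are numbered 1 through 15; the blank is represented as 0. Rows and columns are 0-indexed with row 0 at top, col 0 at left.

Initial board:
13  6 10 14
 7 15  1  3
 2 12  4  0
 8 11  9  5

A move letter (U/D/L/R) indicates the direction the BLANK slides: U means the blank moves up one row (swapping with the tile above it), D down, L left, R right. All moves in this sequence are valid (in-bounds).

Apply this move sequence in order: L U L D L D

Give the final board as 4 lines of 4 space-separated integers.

Answer: 13  6 10 14
 7 12 15  3
 8  2  1  4
 0 11  9  5

Derivation:
After move 1 (L):
13  6 10 14
 7 15  1  3
 2 12  0  4
 8 11  9  5

After move 2 (U):
13  6 10 14
 7 15  0  3
 2 12  1  4
 8 11  9  5

After move 3 (L):
13  6 10 14
 7  0 15  3
 2 12  1  4
 8 11  9  5

After move 4 (D):
13  6 10 14
 7 12 15  3
 2  0  1  4
 8 11  9  5

After move 5 (L):
13  6 10 14
 7 12 15  3
 0  2  1  4
 8 11  9  5

After move 6 (D):
13  6 10 14
 7 12 15  3
 8  2  1  4
 0 11  9  5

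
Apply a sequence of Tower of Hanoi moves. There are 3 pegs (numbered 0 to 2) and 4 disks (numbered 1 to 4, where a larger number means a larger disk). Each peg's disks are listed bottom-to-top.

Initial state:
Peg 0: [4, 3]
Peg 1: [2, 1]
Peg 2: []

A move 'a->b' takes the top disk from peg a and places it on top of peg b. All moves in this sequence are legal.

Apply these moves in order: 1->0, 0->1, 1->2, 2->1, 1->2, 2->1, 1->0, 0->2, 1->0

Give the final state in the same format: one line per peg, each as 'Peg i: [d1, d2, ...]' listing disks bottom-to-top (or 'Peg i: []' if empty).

Answer: Peg 0: [4, 3, 2]
Peg 1: []
Peg 2: [1]

Derivation:
After move 1 (1->0):
Peg 0: [4, 3, 1]
Peg 1: [2]
Peg 2: []

After move 2 (0->1):
Peg 0: [4, 3]
Peg 1: [2, 1]
Peg 2: []

After move 3 (1->2):
Peg 0: [4, 3]
Peg 1: [2]
Peg 2: [1]

After move 4 (2->1):
Peg 0: [4, 3]
Peg 1: [2, 1]
Peg 2: []

After move 5 (1->2):
Peg 0: [4, 3]
Peg 1: [2]
Peg 2: [1]

After move 6 (2->1):
Peg 0: [4, 3]
Peg 1: [2, 1]
Peg 2: []

After move 7 (1->0):
Peg 0: [4, 3, 1]
Peg 1: [2]
Peg 2: []

After move 8 (0->2):
Peg 0: [4, 3]
Peg 1: [2]
Peg 2: [1]

After move 9 (1->0):
Peg 0: [4, 3, 2]
Peg 1: []
Peg 2: [1]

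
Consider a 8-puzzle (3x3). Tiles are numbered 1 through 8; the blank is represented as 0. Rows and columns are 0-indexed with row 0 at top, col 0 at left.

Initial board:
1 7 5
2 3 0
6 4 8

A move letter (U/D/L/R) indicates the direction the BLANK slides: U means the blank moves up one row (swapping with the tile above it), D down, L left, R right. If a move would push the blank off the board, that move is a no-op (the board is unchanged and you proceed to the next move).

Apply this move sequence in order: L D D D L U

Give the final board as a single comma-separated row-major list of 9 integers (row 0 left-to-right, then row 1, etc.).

Answer: 1, 7, 5, 0, 4, 3, 2, 6, 8

Derivation:
After move 1 (L):
1 7 5
2 0 3
6 4 8

After move 2 (D):
1 7 5
2 4 3
6 0 8

After move 3 (D):
1 7 5
2 4 3
6 0 8

After move 4 (D):
1 7 5
2 4 3
6 0 8

After move 5 (L):
1 7 5
2 4 3
0 6 8

After move 6 (U):
1 7 5
0 4 3
2 6 8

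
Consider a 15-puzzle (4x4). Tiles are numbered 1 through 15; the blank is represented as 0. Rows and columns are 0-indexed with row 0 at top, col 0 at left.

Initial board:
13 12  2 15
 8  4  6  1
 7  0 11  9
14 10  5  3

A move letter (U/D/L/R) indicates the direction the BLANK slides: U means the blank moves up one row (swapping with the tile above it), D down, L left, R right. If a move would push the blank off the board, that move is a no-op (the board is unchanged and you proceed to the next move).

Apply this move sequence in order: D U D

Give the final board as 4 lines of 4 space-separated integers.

After move 1 (D):
13 12  2 15
 8  4  6  1
 7 10 11  9
14  0  5  3

After move 2 (U):
13 12  2 15
 8  4  6  1
 7  0 11  9
14 10  5  3

After move 3 (D):
13 12  2 15
 8  4  6  1
 7 10 11  9
14  0  5  3

Answer: 13 12  2 15
 8  4  6  1
 7 10 11  9
14  0  5  3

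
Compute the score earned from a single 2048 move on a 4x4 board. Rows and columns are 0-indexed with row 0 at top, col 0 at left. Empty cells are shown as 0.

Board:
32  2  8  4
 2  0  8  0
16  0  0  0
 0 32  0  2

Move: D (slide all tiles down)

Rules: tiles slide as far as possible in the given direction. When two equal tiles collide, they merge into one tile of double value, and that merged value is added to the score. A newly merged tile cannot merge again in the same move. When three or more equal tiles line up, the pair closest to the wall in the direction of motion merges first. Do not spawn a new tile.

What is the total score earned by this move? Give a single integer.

Slide down:
col 0: [32, 2, 16, 0] -> [0, 32, 2, 16]  score +0 (running 0)
col 1: [2, 0, 0, 32] -> [0, 0, 2, 32]  score +0 (running 0)
col 2: [8, 8, 0, 0] -> [0, 0, 0, 16]  score +16 (running 16)
col 3: [4, 0, 0, 2] -> [0, 0, 4, 2]  score +0 (running 16)
Board after move:
 0  0  0  0
32  0  0  0
 2  2  0  4
16 32 16  2

Answer: 16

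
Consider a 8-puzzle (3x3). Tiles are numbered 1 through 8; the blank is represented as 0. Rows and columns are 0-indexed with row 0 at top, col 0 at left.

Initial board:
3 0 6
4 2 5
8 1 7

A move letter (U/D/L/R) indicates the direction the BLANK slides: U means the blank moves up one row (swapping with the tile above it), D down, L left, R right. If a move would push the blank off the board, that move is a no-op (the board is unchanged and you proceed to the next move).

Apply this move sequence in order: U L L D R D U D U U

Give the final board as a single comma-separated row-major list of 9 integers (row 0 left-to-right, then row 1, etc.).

After move 1 (U):
3 0 6
4 2 5
8 1 7

After move 2 (L):
0 3 6
4 2 5
8 1 7

After move 3 (L):
0 3 6
4 2 5
8 1 7

After move 4 (D):
4 3 6
0 2 5
8 1 7

After move 5 (R):
4 3 6
2 0 5
8 1 7

After move 6 (D):
4 3 6
2 1 5
8 0 7

After move 7 (U):
4 3 6
2 0 5
8 1 7

After move 8 (D):
4 3 6
2 1 5
8 0 7

After move 9 (U):
4 3 6
2 0 5
8 1 7

After move 10 (U):
4 0 6
2 3 5
8 1 7

Answer: 4, 0, 6, 2, 3, 5, 8, 1, 7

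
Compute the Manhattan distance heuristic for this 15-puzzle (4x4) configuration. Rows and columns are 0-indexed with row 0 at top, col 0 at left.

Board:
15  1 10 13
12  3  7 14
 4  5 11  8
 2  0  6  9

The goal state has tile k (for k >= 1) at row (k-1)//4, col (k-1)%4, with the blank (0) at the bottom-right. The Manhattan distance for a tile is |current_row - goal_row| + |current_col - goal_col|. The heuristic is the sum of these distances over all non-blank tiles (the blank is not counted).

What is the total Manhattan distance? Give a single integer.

Answer: 44

Derivation:
Tile 15: (0,0)->(3,2) = 5
Tile 1: (0,1)->(0,0) = 1
Tile 10: (0,2)->(2,1) = 3
Tile 13: (0,3)->(3,0) = 6
Tile 12: (1,0)->(2,3) = 4
Tile 3: (1,1)->(0,2) = 2
Tile 7: (1,2)->(1,2) = 0
Tile 14: (1,3)->(3,1) = 4
Tile 4: (2,0)->(0,3) = 5
Tile 5: (2,1)->(1,0) = 2
Tile 11: (2,2)->(2,2) = 0
Tile 8: (2,3)->(1,3) = 1
Tile 2: (3,0)->(0,1) = 4
Tile 6: (3,2)->(1,1) = 3
Tile 9: (3,3)->(2,0) = 4
Sum: 5 + 1 + 3 + 6 + 4 + 2 + 0 + 4 + 5 + 2 + 0 + 1 + 4 + 3 + 4 = 44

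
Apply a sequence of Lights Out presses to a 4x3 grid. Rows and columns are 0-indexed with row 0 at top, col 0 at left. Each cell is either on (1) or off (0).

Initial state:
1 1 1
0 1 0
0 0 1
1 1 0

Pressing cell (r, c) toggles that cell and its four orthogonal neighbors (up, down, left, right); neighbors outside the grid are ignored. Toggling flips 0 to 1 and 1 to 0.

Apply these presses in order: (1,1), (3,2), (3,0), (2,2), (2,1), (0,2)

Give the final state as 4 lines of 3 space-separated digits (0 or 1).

After press 1 at (1,1):
1 0 1
1 0 1
0 1 1
1 1 0

After press 2 at (3,2):
1 0 1
1 0 1
0 1 0
1 0 1

After press 3 at (3,0):
1 0 1
1 0 1
1 1 0
0 1 1

After press 4 at (2,2):
1 0 1
1 0 0
1 0 1
0 1 0

After press 5 at (2,1):
1 0 1
1 1 0
0 1 0
0 0 0

After press 6 at (0,2):
1 1 0
1 1 1
0 1 0
0 0 0

Answer: 1 1 0
1 1 1
0 1 0
0 0 0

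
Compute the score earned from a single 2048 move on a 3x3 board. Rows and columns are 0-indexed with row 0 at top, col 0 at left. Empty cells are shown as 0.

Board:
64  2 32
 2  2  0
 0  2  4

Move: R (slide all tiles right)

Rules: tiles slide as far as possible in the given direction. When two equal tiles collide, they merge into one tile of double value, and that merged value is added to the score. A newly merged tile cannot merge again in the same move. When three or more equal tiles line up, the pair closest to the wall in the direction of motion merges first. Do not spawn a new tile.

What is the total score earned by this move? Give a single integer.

Answer: 4

Derivation:
Slide right:
row 0: [64, 2, 32] -> [64, 2, 32]  score +0 (running 0)
row 1: [2, 2, 0] -> [0, 0, 4]  score +4 (running 4)
row 2: [0, 2, 4] -> [0, 2, 4]  score +0 (running 4)
Board after move:
64  2 32
 0  0  4
 0  2  4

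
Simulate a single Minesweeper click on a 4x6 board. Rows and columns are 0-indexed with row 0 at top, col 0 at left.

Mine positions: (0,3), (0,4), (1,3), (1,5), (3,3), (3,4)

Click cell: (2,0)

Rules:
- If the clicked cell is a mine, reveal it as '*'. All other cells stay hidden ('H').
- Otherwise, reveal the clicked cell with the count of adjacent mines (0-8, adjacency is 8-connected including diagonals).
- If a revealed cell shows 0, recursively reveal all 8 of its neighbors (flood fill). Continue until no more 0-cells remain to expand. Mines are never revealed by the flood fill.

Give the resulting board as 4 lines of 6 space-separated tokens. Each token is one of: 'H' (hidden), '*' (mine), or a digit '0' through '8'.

0 0 2 H H H
0 0 2 H H H
0 0 2 H H H
0 0 1 H H H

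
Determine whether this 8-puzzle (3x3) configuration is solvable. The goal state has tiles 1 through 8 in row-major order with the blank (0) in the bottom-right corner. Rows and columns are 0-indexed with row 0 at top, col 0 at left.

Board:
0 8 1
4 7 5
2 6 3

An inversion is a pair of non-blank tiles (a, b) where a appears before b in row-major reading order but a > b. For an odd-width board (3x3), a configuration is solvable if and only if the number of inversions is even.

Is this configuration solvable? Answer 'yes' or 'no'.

Answer: yes

Derivation:
Inversions (pairs i<j in row-major order where tile[i] > tile[j] > 0): 16
16 is even, so the puzzle is solvable.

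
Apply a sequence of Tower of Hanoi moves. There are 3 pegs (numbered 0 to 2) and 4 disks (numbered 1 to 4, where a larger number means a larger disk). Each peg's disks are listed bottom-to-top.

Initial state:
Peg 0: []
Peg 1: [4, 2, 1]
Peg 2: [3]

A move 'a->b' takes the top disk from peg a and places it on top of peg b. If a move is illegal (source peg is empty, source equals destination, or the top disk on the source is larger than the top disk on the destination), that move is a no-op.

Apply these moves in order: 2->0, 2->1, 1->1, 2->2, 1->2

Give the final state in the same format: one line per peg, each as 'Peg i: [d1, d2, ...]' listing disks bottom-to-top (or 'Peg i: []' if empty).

Answer: Peg 0: [3]
Peg 1: [4, 2]
Peg 2: [1]

Derivation:
After move 1 (2->0):
Peg 0: [3]
Peg 1: [4, 2, 1]
Peg 2: []

After move 2 (2->1):
Peg 0: [3]
Peg 1: [4, 2, 1]
Peg 2: []

After move 3 (1->1):
Peg 0: [3]
Peg 1: [4, 2, 1]
Peg 2: []

After move 4 (2->2):
Peg 0: [3]
Peg 1: [4, 2, 1]
Peg 2: []

After move 5 (1->2):
Peg 0: [3]
Peg 1: [4, 2]
Peg 2: [1]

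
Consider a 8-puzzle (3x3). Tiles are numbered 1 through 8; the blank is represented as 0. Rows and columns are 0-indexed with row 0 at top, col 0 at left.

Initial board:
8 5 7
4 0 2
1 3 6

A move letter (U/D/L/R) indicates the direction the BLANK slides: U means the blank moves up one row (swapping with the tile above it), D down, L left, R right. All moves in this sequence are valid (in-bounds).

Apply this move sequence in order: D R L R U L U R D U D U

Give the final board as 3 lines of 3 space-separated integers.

After move 1 (D):
8 5 7
4 3 2
1 0 6

After move 2 (R):
8 5 7
4 3 2
1 6 0

After move 3 (L):
8 5 7
4 3 2
1 0 6

After move 4 (R):
8 5 7
4 3 2
1 6 0

After move 5 (U):
8 5 7
4 3 0
1 6 2

After move 6 (L):
8 5 7
4 0 3
1 6 2

After move 7 (U):
8 0 7
4 5 3
1 6 2

After move 8 (R):
8 7 0
4 5 3
1 6 2

After move 9 (D):
8 7 3
4 5 0
1 6 2

After move 10 (U):
8 7 0
4 5 3
1 6 2

After move 11 (D):
8 7 3
4 5 0
1 6 2

After move 12 (U):
8 7 0
4 5 3
1 6 2

Answer: 8 7 0
4 5 3
1 6 2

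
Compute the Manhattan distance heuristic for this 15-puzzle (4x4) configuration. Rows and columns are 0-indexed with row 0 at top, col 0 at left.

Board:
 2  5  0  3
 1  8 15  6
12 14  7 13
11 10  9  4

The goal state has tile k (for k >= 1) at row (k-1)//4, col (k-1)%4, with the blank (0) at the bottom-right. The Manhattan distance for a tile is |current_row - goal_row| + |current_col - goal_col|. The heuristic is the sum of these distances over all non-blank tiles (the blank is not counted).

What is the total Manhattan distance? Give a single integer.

Tile 2: at (0,0), goal (0,1), distance |0-0|+|0-1| = 1
Tile 5: at (0,1), goal (1,0), distance |0-1|+|1-0| = 2
Tile 3: at (0,3), goal (0,2), distance |0-0|+|3-2| = 1
Tile 1: at (1,0), goal (0,0), distance |1-0|+|0-0| = 1
Tile 8: at (1,1), goal (1,3), distance |1-1|+|1-3| = 2
Tile 15: at (1,2), goal (3,2), distance |1-3|+|2-2| = 2
Tile 6: at (1,3), goal (1,1), distance |1-1|+|3-1| = 2
Tile 12: at (2,0), goal (2,3), distance |2-2|+|0-3| = 3
Tile 14: at (2,1), goal (3,1), distance |2-3|+|1-1| = 1
Tile 7: at (2,2), goal (1,2), distance |2-1|+|2-2| = 1
Tile 13: at (2,3), goal (3,0), distance |2-3|+|3-0| = 4
Tile 11: at (3,0), goal (2,2), distance |3-2|+|0-2| = 3
Tile 10: at (3,1), goal (2,1), distance |3-2|+|1-1| = 1
Tile 9: at (3,2), goal (2,0), distance |3-2|+|2-0| = 3
Tile 4: at (3,3), goal (0,3), distance |3-0|+|3-3| = 3
Sum: 1 + 2 + 1 + 1 + 2 + 2 + 2 + 3 + 1 + 1 + 4 + 3 + 1 + 3 + 3 = 30

Answer: 30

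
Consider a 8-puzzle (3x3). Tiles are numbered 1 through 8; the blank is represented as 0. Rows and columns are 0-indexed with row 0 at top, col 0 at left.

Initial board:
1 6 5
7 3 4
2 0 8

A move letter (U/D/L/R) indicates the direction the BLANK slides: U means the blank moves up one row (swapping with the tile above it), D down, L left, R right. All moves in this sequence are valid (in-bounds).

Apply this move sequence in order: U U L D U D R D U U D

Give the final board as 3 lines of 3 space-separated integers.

Answer: 7 1 5
6 0 4
2 3 8

Derivation:
After move 1 (U):
1 6 5
7 0 4
2 3 8

After move 2 (U):
1 0 5
7 6 4
2 3 8

After move 3 (L):
0 1 5
7 6 4
2 3 8

After move 4 (D):
7 1 5
0 6 4
2 3 8

After move 5 (U):
0 1 5
7 6 4
2 3 8

After move 6 (D):
7 1 5
0 6 4
2 3 8

After move 7 (R):
7 1 5
6 0 4
2 3 8

After move 8 (D):
7 1 5
6 3 4
2 0 8

After move 9 (U):
7 1 5
6 0 4
2 3 8

After move 10 (U):
7 0 5
6 1 4
2 3 8

After move 11 (D):
7 1 5
6 0 4
2 3 8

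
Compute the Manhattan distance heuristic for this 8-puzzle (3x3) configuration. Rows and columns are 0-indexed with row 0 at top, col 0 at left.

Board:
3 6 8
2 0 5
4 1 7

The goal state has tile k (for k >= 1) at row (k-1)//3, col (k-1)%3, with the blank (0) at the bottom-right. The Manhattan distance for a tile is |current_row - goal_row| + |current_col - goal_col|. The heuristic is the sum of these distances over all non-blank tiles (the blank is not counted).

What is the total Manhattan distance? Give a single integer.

Answer: 16

Derivation:
Tile 3: at (0,0), goal (0,2), distance |0-0|+|0-2| = 2
Tile 6: at (0,1), goal (1,2), distance |0-1|+|1-2| = 2
Tile 8: at (0,2), goal (2,1), distance |0-2|+|2-1| = 3
Tile 2: at (1,0), goal (0,1), distance |1-0|+|0-1| = 2
Tile 5: at (1,2), goal (1,1), distance |1-1|+|2-1| = 1
Tile 4: at (2,0), goal (1,0), distance |2-1|+|0-0| = 1
Tile 1: at (2,1), goal (0,0), distance |2-0|+|1-0| = 3
Tile 7: at (2,2), goal (2,0), distance |2-2|+|2-0| = 2
Sum: 2 + 2 + 3 + 2 + 1 + 1 + 3 + 2 = 16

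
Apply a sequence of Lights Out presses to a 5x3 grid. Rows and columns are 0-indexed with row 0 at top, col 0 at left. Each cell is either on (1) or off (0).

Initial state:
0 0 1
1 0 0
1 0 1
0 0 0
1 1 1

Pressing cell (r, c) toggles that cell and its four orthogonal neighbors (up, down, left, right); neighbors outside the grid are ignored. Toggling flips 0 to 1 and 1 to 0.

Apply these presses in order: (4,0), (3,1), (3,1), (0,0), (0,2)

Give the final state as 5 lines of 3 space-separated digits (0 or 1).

After press 1 at (4,0):
0 0 1
1 0 0
1 0 1
1 0 0
0 0 1

After press 2 at (3,1):
0 0 1
1 0 0
1 1 1
0 1 1
0 1 1

After press 3 at (3,1):
0 0 1
1 0 0
1 0 1
1 0 0
0 0 1

After press 4 at (0,0):
1 1 1
0 0 0
1 0 1
1 0 0
0 0 1

After press 5 at (0,2):
1 0 0
0 0 1
1 0 1
1 0 0
0 0 1

Answer: 1 0 0
0 0 1
1 0 1
1 0 0
0 0 1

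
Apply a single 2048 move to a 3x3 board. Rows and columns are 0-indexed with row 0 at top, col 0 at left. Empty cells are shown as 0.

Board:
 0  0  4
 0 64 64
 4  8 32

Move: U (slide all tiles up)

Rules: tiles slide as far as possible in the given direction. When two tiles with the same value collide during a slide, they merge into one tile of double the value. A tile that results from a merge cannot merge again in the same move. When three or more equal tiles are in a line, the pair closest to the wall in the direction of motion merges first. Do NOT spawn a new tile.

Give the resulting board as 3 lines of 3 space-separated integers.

Slide up:
col 0: [0, 0, 4] -> [4, 0, 0]
col 1: [0, 64, 8] -> [64, 8, 0]
col 2: [4, 64, 32] -> [4, 64, 32]

Answer:  4 64  4
 0  8 64
 0  0 32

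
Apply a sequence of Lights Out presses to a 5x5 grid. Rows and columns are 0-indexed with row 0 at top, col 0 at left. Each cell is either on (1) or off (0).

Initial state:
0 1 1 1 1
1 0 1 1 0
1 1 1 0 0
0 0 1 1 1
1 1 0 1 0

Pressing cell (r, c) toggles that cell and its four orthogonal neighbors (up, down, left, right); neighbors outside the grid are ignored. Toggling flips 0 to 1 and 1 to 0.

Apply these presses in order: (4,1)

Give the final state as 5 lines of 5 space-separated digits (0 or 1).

After press 1 at (4,1):
0 1 1 1 1
1 0 1 1 0
1 1 1 0 0
0 1 1 1 1
0 0 1 1 0

Answer: 0 1 1 1 1
1 0 1 1 0
1 1 1 0 0
0 1 1 1 1
0 0 1 1 0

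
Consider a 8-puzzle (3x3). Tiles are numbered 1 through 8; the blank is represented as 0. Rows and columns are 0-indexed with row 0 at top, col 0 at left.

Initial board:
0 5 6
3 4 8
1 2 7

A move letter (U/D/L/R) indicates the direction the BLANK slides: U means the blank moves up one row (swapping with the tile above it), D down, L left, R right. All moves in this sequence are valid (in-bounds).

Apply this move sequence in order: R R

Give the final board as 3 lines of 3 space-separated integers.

Answer: 5 6 0
3 4 8
1 2 7

Derivation:
After move 1 (R):
5 0 6
3 4 8
1 2 7

After move 2 (R):
5 6 0
3 4 8
1 2 7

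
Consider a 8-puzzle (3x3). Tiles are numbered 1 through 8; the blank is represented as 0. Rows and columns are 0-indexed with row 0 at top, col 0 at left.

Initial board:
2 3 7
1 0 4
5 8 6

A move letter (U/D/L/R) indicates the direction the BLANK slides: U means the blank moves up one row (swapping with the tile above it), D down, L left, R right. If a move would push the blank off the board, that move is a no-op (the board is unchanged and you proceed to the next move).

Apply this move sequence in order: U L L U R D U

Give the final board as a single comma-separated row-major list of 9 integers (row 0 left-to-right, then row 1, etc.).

After move 1 (U):
2 0 7
1 3 4
5 8 6

After move 2 (L):
0 2 7
1 3 4
5 8 6

After move 3 (L):
0 2 7
1 3 4
5 8 6

After move 4 (U):
0 2 7
1 3 4
5 8 6

After move 5 (R):
2 0 7
1 3 4
5 8 6

After move 6 (D):
2 3 7
1 0 4
5 8 6

After move 7 (U):
2 0 7
1 3 4
5 8 6

Answer: 2, 0, 7, 1, 3, 4, 5, 8, 6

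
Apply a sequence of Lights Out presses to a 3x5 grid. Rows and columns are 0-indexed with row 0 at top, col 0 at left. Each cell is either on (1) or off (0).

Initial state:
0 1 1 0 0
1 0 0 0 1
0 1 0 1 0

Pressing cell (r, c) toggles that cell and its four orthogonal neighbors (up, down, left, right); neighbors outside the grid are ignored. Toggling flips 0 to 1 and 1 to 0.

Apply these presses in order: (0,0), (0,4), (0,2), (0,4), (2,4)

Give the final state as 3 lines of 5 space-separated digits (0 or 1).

Answer: 1 1 0 1 0
0 0 1 0 0
0 1 0 0 1

Derivation:
After press 1 at (0,0):
1 0 1 0 0
0 0 0 0 1
0 1 0 1 0

After press 2 at (0,4):
1 0 1 1 1
0 0 0 0 0
0 1 0 1 0

After press 3 at (0,2):
1 1 0 0 1
0 0 1 0 0
0 1 0 1 0

After press 4 at (0,4):
1 1 0 1 0
0 0 1 0 1
0 1 0 1 0

After press 5 at (2,4):
1 1 0 1 0
0 0 1 0 0
0 1 0 0 1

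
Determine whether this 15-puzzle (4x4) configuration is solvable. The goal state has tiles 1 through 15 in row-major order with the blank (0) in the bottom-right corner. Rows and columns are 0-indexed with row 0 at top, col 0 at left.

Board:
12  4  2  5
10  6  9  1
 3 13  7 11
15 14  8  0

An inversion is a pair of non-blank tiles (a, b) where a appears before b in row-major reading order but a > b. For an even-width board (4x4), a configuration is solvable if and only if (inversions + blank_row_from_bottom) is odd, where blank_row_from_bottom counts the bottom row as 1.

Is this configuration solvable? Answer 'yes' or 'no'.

Answer: yes

Derivation:
Inversions: 36
Blank is in row 3 (0-indexed from top), which is row 1 counting from the bottom (bottom = 1).
36 + 1 = 37, which is odd, so the puzzle is solvable.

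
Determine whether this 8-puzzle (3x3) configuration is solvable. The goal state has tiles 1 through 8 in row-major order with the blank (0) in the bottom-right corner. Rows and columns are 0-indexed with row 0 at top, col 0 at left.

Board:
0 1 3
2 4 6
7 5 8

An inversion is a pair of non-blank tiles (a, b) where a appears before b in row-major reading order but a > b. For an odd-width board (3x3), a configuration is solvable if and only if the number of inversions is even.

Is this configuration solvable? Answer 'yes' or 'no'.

Inversions (pairs i<j in row-major order where tile[i] > tile[j] > 0): 3
3 is odd, so the puzzle is not solvable.

Answer: no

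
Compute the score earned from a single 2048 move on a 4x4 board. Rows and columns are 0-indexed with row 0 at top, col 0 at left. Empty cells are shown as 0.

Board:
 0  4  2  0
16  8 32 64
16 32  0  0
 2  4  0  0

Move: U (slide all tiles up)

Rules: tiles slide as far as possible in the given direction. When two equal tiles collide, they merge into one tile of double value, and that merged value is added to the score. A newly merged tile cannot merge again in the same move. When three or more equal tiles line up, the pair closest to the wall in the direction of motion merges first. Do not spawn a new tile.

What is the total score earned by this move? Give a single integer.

Slide up:
col 0: [0, 16, 16, 2] -> [32, 2, 0, 0]  score +32 (running 32)
col 1: [4, 8, 32, 4] -> [4, 8, 32, 4]  score +0 (running 32)
col 2: [2, 32, 0, 0] -> [2, 32, 0, 0]  score +0 (running 32)
col 3: [0, 64, 0, 0] -> [64, 0, 0, 0]  score +0 (running 32)
Board after move:
32  4  2 64
 2  8 32  0
 0 32  0  0
 0  4  0  0

Answer: 32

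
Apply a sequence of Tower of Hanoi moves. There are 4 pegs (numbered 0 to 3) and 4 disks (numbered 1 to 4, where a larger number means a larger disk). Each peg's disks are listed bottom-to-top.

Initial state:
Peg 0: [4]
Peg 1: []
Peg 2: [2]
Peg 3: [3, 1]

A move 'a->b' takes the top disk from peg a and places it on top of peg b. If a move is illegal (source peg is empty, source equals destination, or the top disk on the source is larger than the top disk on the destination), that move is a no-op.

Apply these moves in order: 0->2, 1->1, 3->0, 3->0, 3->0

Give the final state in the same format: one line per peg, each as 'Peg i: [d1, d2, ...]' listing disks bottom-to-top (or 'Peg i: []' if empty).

After move 1 (0->2):
Peg 0: [4]
Peg 1: []
Peg 2: [2]
Peg 3: [3, 1]

After move 2 (1->1):
Peg 0: [4]
Peg 1: []
Peg 2: [2]
Peg 3: [3, 1]

After move 3 (3->0):
Peg 0: [4, 1]
Peg 1: []
Peg 2: [2]
Peg 3: [3]

After move 4 (3->0):
Peg 0: [4, 1]
Peg 1: []
Peg 2: [2]
Peg 3: [3]

After move 5 (3->0):
Peg 0: [4, 1]
Peg 1: []
Peg 2: [2]
Peg 3: [3]

Answer: Peg 0: [4, 1]
Peg 1: []
Peg 2: [2]
Peg 3: [3]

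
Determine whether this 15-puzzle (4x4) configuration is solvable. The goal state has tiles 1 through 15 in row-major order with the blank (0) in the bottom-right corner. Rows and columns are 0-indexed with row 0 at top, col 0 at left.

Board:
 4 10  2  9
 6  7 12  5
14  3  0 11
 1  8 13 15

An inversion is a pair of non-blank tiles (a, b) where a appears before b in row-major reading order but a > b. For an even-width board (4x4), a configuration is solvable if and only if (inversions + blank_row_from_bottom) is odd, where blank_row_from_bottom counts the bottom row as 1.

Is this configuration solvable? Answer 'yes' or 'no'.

Answer: yes

Derivation:
Inversions: 39
Blank is in row 2 (0-indexed from top), which is row 2 counting from the bottom (bottom = 1).
39 + 2 = 41, which is odd, so the puzzle is solvable.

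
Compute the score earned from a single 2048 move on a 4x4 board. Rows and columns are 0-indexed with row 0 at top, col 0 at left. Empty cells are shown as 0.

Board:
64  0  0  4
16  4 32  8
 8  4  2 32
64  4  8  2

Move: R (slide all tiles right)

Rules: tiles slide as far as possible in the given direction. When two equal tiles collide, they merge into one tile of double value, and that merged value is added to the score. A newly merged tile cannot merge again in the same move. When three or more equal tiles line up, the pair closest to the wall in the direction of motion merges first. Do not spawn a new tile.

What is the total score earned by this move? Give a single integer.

Slide right:
row 0: [64, 0, 0, 4] -> [0, 0, 64, 4]  score +0 (running 0)
row 1: [16, 4, 32, 8] -> [16, 4, 32, 8]  score +0 (running 0)
row 2: [8, 4, 2, 32] -> [8, 4, 2, 32]  score +0 (running 0)
row 3: [64, 4, 8, 2] -> [64, 4, 8, 2]  score +0 (running 0)
Board after move:
 0  0 64  4
16  4 32  8
 8  4  2 32
64  4  8  2

Answer: 0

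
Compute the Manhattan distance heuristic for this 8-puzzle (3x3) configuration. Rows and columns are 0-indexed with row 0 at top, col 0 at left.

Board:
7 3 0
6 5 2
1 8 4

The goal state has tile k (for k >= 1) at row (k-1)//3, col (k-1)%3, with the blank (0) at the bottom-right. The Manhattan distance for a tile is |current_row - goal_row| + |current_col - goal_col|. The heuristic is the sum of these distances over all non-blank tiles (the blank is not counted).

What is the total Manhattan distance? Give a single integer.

Tile 7: at (0,0), goal (2,0), distance |0-2|+|0-0| = 2
Tile 3: at (0,1), goal (0,2), distance |0-0|+|1-2| = 1
Tile 6: at (1,0), goal (1,2), distance |1-1|+|0-2| = 2
Tile 5: at (1,1), goal (1,1), distance |1-1|+|1-1| = 0
Tile 2: at (1,2), goal (0,1), distance |1-0|+|2-1| = 2
Tile 1: at (2,0), goal (0,0), distance |2-0|+|0-0| = 2
Tile 8: at (2,1), goal (2,1), distance |2-2|+|1-1| = 0
Tile 4: at (2,2), goal (1,0), distance |2-1|+|2-0| = 3
Sum: 2 + 1 + 2 + 0 + 2 + 2 + 0 + 3 = 12

Answer: 12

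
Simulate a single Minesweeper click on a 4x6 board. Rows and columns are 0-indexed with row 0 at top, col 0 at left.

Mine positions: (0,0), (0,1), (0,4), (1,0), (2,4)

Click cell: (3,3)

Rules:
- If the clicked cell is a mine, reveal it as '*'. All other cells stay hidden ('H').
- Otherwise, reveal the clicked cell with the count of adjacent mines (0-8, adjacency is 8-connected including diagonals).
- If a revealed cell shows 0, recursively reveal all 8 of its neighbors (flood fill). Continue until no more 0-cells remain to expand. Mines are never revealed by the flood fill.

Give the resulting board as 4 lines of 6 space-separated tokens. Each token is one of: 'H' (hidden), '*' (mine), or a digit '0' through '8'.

H H H H H H
H H H H H H
H H H H H H
H H H 1 H H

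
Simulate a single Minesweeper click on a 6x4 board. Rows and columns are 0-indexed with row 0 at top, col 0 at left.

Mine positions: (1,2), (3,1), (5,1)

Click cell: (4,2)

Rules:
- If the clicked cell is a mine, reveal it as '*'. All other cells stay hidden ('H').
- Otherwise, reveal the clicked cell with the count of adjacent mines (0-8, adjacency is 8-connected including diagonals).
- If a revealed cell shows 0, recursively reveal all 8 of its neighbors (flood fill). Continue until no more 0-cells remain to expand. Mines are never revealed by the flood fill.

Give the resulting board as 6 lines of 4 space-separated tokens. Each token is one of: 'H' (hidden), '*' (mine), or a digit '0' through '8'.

H H H H
H H H H
H H H H
H H H H
H H 2 H
H H H H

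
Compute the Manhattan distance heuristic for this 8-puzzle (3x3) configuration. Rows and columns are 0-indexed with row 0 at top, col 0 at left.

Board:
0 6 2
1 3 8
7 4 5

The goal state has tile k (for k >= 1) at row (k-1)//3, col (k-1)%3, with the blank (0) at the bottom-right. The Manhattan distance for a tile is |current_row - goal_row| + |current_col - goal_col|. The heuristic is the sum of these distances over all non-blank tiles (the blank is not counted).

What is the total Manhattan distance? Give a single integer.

Tile 6: (0,1)->(1,2) = 2
Tile 2: (0,2)->(0,1) = 1
Tile 1: (1,0)->(0,0) = 1
Tile 3: (1,1)->(0,2) = 2
Tile 8: (1,2)->(2,1) = 2
Tile 7: (2,0)->(2,0) = 0
Tile 4: (2,1)->(1,0) = 2
Tile 5: (2,2)->(1,1) = 2
Sum: 2 + 1 + 1 + 2 + 2 + 0 + 2 + 2 = 12

Answer: 12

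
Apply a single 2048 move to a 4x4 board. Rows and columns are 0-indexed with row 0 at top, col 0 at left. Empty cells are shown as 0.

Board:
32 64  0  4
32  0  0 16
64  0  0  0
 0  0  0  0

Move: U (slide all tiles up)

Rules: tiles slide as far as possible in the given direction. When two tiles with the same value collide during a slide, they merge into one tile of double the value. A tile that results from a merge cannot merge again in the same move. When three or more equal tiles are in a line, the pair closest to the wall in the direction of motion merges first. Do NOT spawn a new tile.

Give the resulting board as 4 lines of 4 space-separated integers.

Slide up:
col 0: [32, 32, 64, 0] -> [64, 64, 0, 0]
col 1: [64, 0, 0, 0] -> [64, 0, 0, 0]
col 2: [0, 0, 0, 0] -> [0, 0, 0, 0]
col 3: [4, 16, 0, 0] -> [4, 16, 0, 0]

Answer: 64 64  0  4
64  0  0 16
 0  0  0  0
 0  0  0  0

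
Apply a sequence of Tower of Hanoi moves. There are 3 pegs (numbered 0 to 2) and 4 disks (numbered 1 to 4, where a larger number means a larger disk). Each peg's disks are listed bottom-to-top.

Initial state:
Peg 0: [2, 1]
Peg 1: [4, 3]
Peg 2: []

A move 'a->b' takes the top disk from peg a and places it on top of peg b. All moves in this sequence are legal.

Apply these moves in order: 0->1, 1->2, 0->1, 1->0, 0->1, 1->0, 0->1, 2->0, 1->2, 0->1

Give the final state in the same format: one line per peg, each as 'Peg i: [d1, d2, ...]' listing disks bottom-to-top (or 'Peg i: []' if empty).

After move 1 (0->1):
Peg 0: [2]
Peg 1: [4, 3, 1]
Peg 2: []

After move 2 (1->2):
Peg 0: [2]
Peg 1: [4, 3]
Peg 2: [1]

After move 3 (0->1):
Peg 0: []
Peg 1: [4, 3, 2]
Peg 2: [1]

After move 4 (1->0):
Peg 0: [2]
Peg 1: [4, 3]
Peg 2: [1]

After move 5 (0->1):
Peg 0: []
Peg 1: [4, 3, 2]
Peg 2: [1]

After move 6 (1->0):
Peg 0: [2]
Peg 1: [4, 3]
Peg 2: [1]

After move 7 (0->1):
Peg 0: []
Peg 1: [4, 3, 2]
Peg 2: [1]

After move 8 (2->0):
Peg 0: [1]
Peg 1: [4, 3, 2]
Peg 2: []

After move 9 (1->2):
Peg 0: [1]
Peg 1: [4, 3]
Peg 2: [2]

After move 10 (0->1):
Peg 0: []
Peg 1: [4, 3, 1]
Peg 2: [2]

Answer: Peg 0: []
Peg 1: [4, 3, 1]
Peg 2: [2]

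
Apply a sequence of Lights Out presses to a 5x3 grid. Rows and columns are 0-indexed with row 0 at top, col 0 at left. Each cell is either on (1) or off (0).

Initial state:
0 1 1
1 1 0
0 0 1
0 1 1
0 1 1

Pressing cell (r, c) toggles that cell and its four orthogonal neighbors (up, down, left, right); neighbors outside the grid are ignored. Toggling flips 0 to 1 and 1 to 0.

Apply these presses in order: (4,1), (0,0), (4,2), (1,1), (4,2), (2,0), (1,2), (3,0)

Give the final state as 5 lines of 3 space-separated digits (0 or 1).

After press 1 at (4,1):
0 1 1
1 1 0
0 0 1
0 0 1
1 0 0

After press 2 at (0,0):
1 0 1
0 1 0
0 0 1
0 0 1
1 0 0

After press 3 at (4,2):
1 0 1
0 1 0
0 0 1
0 0 0
1 1 1

After press 4 at (1,1):
1 1 1
1 0 1
0 1 1
0 0 0
1 1 1

After press 5 at (4,2):
1 1 1
1 0 1
0 1 1
0 0 1
1 0 0

After press 6 at (2,0):
1 1 1
0 0 1
1 0 1
1 0 1
1 0 0

After press 7 at (1,2):
1 1 0
0 1 0
1 0 0
1 0 1
1 0 0

After press 8 at (3,0):
1 1 0
0 1 0
0 0 0
0 1 1
0 0 0

Answer: 1 1 0
0 1 0
0 0 0
0 1 1
0 0 0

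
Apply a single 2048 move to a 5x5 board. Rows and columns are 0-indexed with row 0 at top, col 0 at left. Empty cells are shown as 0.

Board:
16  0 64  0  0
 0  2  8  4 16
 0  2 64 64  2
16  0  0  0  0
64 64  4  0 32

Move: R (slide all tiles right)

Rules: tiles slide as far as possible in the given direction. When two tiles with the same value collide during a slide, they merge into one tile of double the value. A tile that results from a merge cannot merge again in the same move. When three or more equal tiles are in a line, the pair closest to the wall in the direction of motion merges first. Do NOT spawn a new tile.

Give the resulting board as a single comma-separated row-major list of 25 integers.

Answer: 0, 0, 0, 16, 64, 0, 2, 8, 4, 16, 0, 0, 2, 128, 2, 0, 0, 0, 0, 16, 0, 0, 128, 4, 32

Derivation:
Slide right:
row 0: [16, 0, 64, 0, 0] -> [0, 0, 0, 16, 64]
row 1: [0, 2, 8, 4, 16] -> [0, 2, 8, 4, 16]
row 2: [0, 2, 64, 64, 2] -> [0, 0, 2, 128, 2]
row 3: [16, 0, 0, 0, 0] -> [0, 0, 0, 0, 16]
row 4: [64, 64, 4, 0, 32] -> [0, 0, 128, 4, 32]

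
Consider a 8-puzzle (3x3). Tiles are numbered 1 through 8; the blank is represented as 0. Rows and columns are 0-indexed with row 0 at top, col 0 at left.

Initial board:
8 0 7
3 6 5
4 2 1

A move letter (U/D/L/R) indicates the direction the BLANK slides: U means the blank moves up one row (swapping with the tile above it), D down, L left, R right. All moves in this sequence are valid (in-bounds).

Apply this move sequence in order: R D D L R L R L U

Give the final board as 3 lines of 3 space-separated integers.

Answer: 8 7 5
3 0 1
4 6 2

Derivation:
After move 1 (R):
8 7 0
3 6 5
4 2 1

After move 2 (D):
8 7 5
3 6 0
4 2 1

After move 3 (D):
8 7 5
3 6 1
4 2 0

After move 4 (L):
8 7 5
3 6 1
4 0 2

After move 5 (R):
8 7 5
3 6 1
4 2 0

After move 6 (L):
8 7 5
3 6 1
4 0 2

After move 7 (R):
8 7 5
3 6 1
4 2 0

After move 8 (L):
8 7 5
3 6 1
4 0 2

After move 9 (U):
8 7 5
3 0 1
4 6 2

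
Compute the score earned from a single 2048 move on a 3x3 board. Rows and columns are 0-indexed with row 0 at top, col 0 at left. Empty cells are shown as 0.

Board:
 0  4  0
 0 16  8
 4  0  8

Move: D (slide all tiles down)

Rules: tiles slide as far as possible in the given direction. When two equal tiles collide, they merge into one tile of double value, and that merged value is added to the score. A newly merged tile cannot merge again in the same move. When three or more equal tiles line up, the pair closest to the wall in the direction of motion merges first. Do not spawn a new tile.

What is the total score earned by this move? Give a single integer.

Slide down:
col 0: [0, 0, 4] -> [0, 0, 4]  score +0 (running 0)
col 1: [4, 16, 0] -> [0, 4, 16]  score +0 (running 0)
col 2: [0, 8, 8] -> [0, 0, 16]  score +16 (running 16)
Board after move:
 0  0  0
 0  4  0
 4 16 16

Answer: 16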